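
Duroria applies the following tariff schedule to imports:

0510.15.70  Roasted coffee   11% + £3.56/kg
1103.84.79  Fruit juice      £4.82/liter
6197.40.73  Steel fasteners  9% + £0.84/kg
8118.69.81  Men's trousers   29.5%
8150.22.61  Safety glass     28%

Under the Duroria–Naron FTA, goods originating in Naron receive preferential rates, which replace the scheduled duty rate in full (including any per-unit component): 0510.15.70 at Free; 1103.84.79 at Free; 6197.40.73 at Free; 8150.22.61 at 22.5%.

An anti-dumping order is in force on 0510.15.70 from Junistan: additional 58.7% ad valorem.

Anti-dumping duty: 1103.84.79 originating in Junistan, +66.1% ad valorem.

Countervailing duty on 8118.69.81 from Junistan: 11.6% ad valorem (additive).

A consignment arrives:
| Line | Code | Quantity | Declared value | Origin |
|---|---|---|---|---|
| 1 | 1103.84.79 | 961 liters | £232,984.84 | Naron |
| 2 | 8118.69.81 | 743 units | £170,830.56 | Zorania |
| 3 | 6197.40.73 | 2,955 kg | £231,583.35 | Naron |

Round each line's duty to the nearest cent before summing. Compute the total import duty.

Line 1 (1103.84.79, Naron, 961 liters, £232,984.84):
Base rate for 1103.84.79 is £4.82/liter.
Origin Naron qualifies under the Duroria–Naron agreement and 1103.84.79 is covered: preferential rate Free applies instead.
The additional-duty order on 1103.84.79 targets Junistan, not Naron; it does not apply.
Duty = £232,984.84 × 0% = £0.00.
Line 2 (8118.69.81, Zorania, 743 units, £170,830.56):
Base rate for 8118.69.81 is 29.5%.
The additional-duty order on 8118.69.81 targets Junistan, not Zorania; it does not apply.
Duty = £170,830.56 × 29.5% = £50,395.02.
Line 3 (6197.40.73, Naron, 2,955 kg, £231,583.35):
Base rate for 6197.40.73 is 9% + £0.84/kg.
Origin Naron qualifies under the Duroria–Naron agreement and 6197.40.73 is covered: preferential rate Free applies instead.
Duty = £231,583.35 × 0% = £0.00.
Total = £0.00 + £50,395.02 + £0.00 = £50,395.02.

£50,395.02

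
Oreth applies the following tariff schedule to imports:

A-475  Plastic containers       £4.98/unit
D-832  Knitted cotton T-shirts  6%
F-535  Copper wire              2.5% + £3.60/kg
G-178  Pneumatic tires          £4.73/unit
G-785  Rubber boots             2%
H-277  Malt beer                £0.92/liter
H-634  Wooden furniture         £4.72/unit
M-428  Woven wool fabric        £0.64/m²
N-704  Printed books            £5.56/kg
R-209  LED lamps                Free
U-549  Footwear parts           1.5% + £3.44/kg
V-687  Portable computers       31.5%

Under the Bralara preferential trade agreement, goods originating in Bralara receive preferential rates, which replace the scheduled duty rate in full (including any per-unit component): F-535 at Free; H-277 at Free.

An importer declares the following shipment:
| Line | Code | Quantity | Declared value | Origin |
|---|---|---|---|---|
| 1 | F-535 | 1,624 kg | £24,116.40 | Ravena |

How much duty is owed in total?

Line 1 (F-535, Ravena, 1,624 kg, £24,116.40):
Base rate for F-535 is 2.5% + £3.60/kg.
F-535 has an FTA preferential rate, but origin Ravena is not Bralara; base rate stands.
Duty = £24,116.40 × 2.5% + 1,624 × £3.60 = £6,449.31.

£6,449.31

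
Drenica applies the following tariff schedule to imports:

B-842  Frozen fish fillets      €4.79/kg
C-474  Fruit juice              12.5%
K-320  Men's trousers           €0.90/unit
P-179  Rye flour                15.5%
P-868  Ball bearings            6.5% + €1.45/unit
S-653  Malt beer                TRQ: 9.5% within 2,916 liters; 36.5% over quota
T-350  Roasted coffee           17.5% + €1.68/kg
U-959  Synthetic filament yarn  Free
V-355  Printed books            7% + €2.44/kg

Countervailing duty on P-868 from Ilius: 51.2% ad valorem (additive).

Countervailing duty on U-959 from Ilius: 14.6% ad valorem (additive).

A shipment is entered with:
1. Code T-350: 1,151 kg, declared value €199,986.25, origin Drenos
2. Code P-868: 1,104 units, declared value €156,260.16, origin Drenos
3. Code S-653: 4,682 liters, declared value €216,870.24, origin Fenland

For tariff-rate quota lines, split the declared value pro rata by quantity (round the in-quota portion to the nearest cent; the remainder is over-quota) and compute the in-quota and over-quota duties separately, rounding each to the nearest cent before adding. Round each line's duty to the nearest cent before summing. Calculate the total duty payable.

Line 1 (T-350, Drenos, 1,151 kg, €199,986.25):
Base rate for T-350 is 17.5% + €1.68/kg.
Duty = €199,986.25 × 17.5% + 1,151 × €1.68 = €36,931.27.
Line 2 (P-868, Drenos, 1,104 units, €156,260.16):
Base rate for P-868 is 6.5% + €1.45/unit.
The additional-duty order on P-868 targets Ilius, not Drenos; it does not apply.
Duty = €156,260.16 × 6.5% + 1,104 × €1.45 = €11,757.71.
Line 3 (S-653, Fenland, 4,682 liters, €216,870.24):
Code S-653 is under a tariff-rate quota (threshold 2,916 liters). In-quota: 2,916 liters at 9.5%; over-quota: 1,766 liters at 36.5%.
Pro-rata value split: in-quota = €216,870.24 × 2,916/4,682 = €135,069.12; over-quota = €216,870.24 − €135,069.12 = €81,801.12.
In-quota duty = €135,069.12 × 9.5% = €12,831.57. Over-quota duty = €81,801.12 × 36.5% = €29,857.41.
Line duty = €12,831.57 + €29,857.41 = €42,688.98.
Total = €36,931.27 + €11,757.71 + €42,688.98 = €91,377.96.

€91,377.96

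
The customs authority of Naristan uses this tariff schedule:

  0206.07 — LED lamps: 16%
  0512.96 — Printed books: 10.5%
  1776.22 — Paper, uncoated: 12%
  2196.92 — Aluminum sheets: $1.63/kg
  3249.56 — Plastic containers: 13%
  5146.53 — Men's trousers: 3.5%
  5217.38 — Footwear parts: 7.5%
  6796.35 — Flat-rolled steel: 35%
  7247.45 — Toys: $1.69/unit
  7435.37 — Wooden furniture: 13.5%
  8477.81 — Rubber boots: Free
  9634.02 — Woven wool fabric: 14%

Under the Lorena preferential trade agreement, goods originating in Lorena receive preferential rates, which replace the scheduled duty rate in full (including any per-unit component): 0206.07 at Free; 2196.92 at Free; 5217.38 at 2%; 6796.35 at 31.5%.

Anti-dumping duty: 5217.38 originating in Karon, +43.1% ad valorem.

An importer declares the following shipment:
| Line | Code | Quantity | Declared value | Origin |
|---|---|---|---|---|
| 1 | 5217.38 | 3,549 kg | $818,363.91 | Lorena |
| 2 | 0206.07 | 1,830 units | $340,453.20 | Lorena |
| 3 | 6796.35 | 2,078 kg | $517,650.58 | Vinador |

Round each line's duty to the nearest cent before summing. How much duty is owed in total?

Line 1 (5217.38, Lorena, 3,549 kg, $818,363.91):
Base rate for 5217.38 is 7.5%.
Origin Lorena qualifies under the Naristan–Lorena agreement and 5217.38 is covered: preferential rate 2% applies instead.
The additional-duty order on 5217.38 targets Karon, not Lorena; it does not apply.
Duty = $818,363.91 × 2% = $16,367.28.
Line 2 (0206.07, Lorena, 1,830 units, $340,453.20):
Base rate for 0206.07 is 16%.
Origin Lorena qualifies under the Naristan–Lorena agreement and 0206.07 is covered: preferential rate Free applies instead.
Duty = $340,453.20 × 0% = $0.00.
Line 3 (6796.35, Vinador, 2,078 kg, $517,650.58):
Base rate for 6796.35 is 35%.
6796.35 has an FTA preferential rate, but origin Vinador is not Lorena; base rate stands.
Duty = $517,650.58 × 35% = $181,177.70.
Total = $16,367.28 + $0.00 + $181,177.70 = $197,544.98.

$197,544.98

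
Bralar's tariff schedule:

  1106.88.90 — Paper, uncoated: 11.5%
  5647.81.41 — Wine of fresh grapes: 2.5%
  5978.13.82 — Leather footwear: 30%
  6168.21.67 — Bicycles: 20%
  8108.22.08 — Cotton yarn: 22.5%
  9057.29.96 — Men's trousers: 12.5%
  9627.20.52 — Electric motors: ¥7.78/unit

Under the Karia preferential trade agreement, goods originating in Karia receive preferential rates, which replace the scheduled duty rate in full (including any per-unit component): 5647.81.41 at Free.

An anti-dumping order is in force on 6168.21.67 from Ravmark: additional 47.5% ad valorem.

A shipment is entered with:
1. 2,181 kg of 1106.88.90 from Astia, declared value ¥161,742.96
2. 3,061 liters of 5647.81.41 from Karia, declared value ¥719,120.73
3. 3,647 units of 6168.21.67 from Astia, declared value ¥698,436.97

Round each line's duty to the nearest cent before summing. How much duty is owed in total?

Line 1 (1106.88.90, Astia, 2,181 kg, ¥161,742.96):
Base rate for 1106.88.90 is 11.5%.
Duty = ¥161,742.96 × 11.5% = ¥18,600.44.
Line 2 (5647.81.41, Karia, 3,061 liters, ¥719,120.73):
Base rate for 5647.81.41 is 2.5%.
Origin Karia qualifies under the Bralar–Karia agreement and 5647.81.41 is covered: preferential rate Free applies instead.
Duty = ¥719,120.73 × 0% = ¥0.00.
Line 3 (6168.21.67, Astia, 3,647 units, ¥698,436.97):
Base rate for 6168.21.67 is 20%.
The additional-duty order on 6168.21.67 targets Ravmark, not Astia; it does not apply.
Duty = ¥698,436.97 × 20% = ¥139,687.39.
Total = ¥18,600.44 + ¥0.00 + ¥139,687.39 = ¥158,287.83.

¥158,287.83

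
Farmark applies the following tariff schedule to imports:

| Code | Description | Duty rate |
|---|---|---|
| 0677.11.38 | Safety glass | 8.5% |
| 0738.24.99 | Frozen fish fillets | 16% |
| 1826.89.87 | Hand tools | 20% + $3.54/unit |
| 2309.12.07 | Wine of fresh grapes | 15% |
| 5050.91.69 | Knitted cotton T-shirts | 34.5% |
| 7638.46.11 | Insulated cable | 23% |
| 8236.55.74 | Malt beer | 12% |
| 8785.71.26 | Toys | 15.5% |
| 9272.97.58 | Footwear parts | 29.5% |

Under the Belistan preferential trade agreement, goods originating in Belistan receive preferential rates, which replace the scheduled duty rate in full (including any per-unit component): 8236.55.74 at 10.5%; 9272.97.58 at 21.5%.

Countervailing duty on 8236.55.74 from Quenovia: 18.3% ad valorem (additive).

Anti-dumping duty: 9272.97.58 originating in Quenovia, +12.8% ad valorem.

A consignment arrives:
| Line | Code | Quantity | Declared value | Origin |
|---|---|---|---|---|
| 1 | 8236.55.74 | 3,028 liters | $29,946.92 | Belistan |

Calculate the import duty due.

$3,144.43

Line 1 (8236.55.74, Belistan, 3,028 liters, $29,946.92):
Base rate for 8236.55.74 is 12%.
Origin Belistan qualifies under the Farmark–Belistan agreement and 8236.55.74 is covered: preferential rate 10.5% applies instead.
The additional-duty order on 8236.55.74 targets Quenovia, not Belistan; it does not apply.
Duty = $29,946.92 × 10.5% = $3,144.43.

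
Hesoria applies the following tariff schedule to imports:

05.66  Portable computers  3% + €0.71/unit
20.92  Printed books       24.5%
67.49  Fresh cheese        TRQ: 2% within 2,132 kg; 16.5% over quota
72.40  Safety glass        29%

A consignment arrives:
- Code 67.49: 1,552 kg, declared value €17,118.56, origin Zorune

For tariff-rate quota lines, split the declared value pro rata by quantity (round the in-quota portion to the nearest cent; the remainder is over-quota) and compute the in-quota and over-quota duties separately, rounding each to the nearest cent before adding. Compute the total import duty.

€342.37

Line 1 (67.49, Zorune, 1,552 kg, €17,118.56):
Code 67.49 is under a tariff-rate quota (threshold 2,132 kg). Quantity 1,552 kg is within the quota, so the in-quota rate 2% applies to the full value.
Duty = €17,118.56 × 2% = €342.37.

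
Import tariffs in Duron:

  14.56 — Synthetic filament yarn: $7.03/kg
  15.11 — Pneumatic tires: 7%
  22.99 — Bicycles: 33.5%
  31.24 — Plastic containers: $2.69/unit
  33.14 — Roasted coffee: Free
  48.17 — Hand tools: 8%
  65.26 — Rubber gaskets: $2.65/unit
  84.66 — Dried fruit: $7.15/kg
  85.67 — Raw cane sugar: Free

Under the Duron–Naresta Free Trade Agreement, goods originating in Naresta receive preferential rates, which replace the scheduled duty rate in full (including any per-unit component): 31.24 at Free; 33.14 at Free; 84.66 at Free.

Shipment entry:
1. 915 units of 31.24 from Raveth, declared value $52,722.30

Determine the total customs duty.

$2,461.35

Line 1 (31.24, Raveth, 915 units, $52,722.30):
Base rate for 31.24 is $2.69/unit.
31.24 has an FTA preferential rate, but origin Raveth is not Naresta; base rate stands.
Duty = 915 × $2.69 = $2,461.35.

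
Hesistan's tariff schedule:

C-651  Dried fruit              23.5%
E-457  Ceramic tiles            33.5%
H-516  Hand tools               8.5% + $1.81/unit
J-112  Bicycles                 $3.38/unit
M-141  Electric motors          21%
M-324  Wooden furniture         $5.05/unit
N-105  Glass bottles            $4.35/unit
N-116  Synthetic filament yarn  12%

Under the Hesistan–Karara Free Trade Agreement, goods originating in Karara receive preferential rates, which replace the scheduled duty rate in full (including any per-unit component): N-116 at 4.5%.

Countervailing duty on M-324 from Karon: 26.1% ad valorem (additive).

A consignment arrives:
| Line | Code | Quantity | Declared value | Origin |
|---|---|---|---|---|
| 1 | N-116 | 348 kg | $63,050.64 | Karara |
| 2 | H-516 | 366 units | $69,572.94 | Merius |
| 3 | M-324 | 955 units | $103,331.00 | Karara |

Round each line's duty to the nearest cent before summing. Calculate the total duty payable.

$14,236.19

Line 1 (N-116, Karara, 348 kg, $63,050.64):
Base rate for N-116 is 12%.
Origin Karara qualifies under the Hesistan–Karara agreement and N-116 is covered: preferential rate 4.5% applies instead.
Duty = $63,050.64 × 4.5% = $2,837.28.
Line 2 (H-516, Merius, 366 units, $69,572.94):
Base rate for H-516 is 8.5% + $1.81/unit.
Duty = $69,572.94 × 8.5% + 366 × $1.81 = $6,576.16.
Line 3 (M-324, Karara, 955 units, $103,331.00):
Base rate for M-324 is $5.05/unit.
Origin Karara is the FTA partner but M-324 is not on the preference list; base rate stands.
The additional-duty order on M-324 targets Karon, not Karara; it does not apply.
Duty = 955 × $5.05 = $4,822.75.
Total = $2,837.28 + $6,576.16 + $4,822.75 = $14,236.19.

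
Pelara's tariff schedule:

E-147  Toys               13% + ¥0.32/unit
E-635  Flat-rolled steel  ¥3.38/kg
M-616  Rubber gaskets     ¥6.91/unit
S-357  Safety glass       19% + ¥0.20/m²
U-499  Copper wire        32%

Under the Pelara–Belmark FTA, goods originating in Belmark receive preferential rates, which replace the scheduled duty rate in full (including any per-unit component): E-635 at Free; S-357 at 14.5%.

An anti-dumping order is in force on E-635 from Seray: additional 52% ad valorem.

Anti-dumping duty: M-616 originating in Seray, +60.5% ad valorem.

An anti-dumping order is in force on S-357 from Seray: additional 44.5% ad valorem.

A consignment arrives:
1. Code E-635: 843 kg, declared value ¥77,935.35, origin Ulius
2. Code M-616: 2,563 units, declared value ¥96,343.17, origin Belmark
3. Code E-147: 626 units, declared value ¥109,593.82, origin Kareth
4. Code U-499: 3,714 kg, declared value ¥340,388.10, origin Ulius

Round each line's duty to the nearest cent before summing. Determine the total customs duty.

Line 1 (E-635, Ulius, 843 kg, ¥77,935.35):
Base rate for E-635 is ¥3.38/kg.
E-635 has an FTA preferential rate, but origin Ulius is not Belmark; base rate stands.
The additional-duty order on E-635 targets Seray, not Ulius; it does not apply.
Duty = 843 × ¥3.38 = ¥2,849.34.
Line 2 (M-616, Belmark, 2,563 units, ¥96,343.17):
Base rate for M-616 is ¥6.91/unit.
Origin Belmark is the FTA partner but M-616 is not on the preference list; base rate stands.
The additional-duty order on M-616 targets Seray, not Belmark; it does not apply.
Duty = 2,563 × ¥6.91 = ¥17,710.33.
Line 3 (E-147, Kareth, 626 units, ¥109,593.82):
Base rate for E-147 is 13% + ¥0.32/unit.
Duty = ¥109,593.82 × 13% + 626 × ¥0.32 = ¥14,447.52.
Line 4 (U-499, Ulius, 3,714 kg, ¥340,388.10):
Base rate for U-499 is 32%.
Duty = ¥340,388.10 × 32% = ¥108,924.19.
Total = ¥2,849.34 + ¥17,710.33 + ¥14,447.52 + ¥108,924.19 = ¥143,931.38.

¥143,931.38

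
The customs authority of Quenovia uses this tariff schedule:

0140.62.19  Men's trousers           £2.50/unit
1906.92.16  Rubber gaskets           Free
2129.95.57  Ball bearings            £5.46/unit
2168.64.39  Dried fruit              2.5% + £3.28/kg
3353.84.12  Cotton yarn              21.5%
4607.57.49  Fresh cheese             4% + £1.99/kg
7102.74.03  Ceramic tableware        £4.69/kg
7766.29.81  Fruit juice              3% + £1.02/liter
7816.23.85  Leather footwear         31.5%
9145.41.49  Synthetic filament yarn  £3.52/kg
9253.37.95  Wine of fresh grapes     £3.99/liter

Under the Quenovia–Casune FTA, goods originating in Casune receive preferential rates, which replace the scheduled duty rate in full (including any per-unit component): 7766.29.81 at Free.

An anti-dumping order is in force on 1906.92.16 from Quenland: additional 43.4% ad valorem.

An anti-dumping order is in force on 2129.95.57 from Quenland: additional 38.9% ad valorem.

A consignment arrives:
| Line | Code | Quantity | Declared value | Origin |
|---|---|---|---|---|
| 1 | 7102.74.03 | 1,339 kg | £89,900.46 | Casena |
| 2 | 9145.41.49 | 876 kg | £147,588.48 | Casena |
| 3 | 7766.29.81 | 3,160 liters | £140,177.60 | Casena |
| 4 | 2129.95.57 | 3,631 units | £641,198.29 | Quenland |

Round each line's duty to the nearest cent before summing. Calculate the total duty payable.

£286,043.35

Line 1 (7102.74.03, Casena, 1,339 kg, £89,900.46):
Base rate for 7102.74.03 is £4.69/kg.
Duty = 1,339 × £4.69 = £6,279.91.
Line 2 (9145.41.49, Casena, 876 kg, £147,588.48):
Base rate for 9145.41.49 is £3.52/kg.
Duty = 876 × £3.52 = £3,083.52.
Line 3 (7766.29.81, Casena, 3,160 liters, £140,177.60):
Base rate for 7766.29.81 is 3% + £1.02/liter.
7766.29.81 has an FTA preferential rate, but origin Casena is not Casune; base rate stands.
Duty = £140,177.60 × 3% + 3,160 × £1.02 = £7,428.53.
Line 4 (2129.95.57, Quenland, 3,631 units, £641,198.29):
Base rate for 2129.95.57 is £5.46/unit.
Additional duty on 2129.95.57 from Quenland: +38.9% ad valorem. Applied ad valorem rate = 38.9%.
Duty = £641,198.29 × 38.9% + 3,631 × £5.46 = £269,251.39.
Total = £6,279.91 + £3,083.52 + £7,428.53 + £269,251.39 = £286,043.35.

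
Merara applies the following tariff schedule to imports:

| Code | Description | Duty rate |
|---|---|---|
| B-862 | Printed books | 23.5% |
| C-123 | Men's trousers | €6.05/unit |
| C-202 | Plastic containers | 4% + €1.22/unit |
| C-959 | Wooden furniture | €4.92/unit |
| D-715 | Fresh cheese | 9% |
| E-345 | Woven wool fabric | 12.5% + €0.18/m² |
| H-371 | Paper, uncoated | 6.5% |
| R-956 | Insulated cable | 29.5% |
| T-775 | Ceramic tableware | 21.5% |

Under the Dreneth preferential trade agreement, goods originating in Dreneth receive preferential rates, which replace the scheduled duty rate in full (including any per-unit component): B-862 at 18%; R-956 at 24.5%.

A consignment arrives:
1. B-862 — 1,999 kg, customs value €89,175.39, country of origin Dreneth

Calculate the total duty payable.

Line 1 (B-862, Dreneth, 1,999 kg, €89,175.39):
Base rate for B-862 is 23.5%.
Origin Dreneth qualifies under the Merara–Dreneth agreement and B-862 is covered: preferential rate 18% applies instead.
Duty = €89,175.39 × 18% = €16,051.57.

€16,051.57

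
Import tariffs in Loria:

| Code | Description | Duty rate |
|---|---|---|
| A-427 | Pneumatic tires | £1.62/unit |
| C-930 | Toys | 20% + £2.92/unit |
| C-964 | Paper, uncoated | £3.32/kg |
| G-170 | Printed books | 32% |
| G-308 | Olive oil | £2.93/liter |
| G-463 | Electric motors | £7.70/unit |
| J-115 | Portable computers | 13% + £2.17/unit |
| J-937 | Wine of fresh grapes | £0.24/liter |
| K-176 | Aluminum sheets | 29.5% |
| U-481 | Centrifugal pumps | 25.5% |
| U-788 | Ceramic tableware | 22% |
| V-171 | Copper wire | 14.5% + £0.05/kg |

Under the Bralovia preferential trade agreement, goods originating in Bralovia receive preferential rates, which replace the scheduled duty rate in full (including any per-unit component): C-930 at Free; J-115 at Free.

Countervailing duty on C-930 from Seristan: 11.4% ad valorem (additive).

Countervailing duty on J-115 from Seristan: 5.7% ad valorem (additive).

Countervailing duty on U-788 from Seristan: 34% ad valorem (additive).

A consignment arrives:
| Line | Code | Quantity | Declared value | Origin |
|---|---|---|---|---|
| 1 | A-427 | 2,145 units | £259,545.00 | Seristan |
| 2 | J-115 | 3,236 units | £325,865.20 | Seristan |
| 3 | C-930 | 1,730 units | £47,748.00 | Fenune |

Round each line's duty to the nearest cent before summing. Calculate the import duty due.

£86,035.01

Line 1 (A-427, Seristan, 2,145 units, £259,545.00):
Base rate for A-427 is £1.62/unit.
Duty = 2,145 × £1.62 = £3,474.90.
Line 2 (J-115, Seristan, 3,236 units, £325,865.20):
Base rate for J-115 is 13% + £2.17/unit.
J-115 has an FTA preferential rate, but origin Seristan is not Bralovia; base rate stands.
Additional duty on J-115 from Seristan: +5.7%. Applied ad valorem rate: 13% + 5.7% = 18.7%.
Duty = £325,865.20 × 18.7% + 3,236 × £2.17 = £67,958.91.
Line 3 (C-930, Fenune, 1,730 units, £47,748.00):
Base rate for C-930 is 20% + £2.92/unit.
C-930 has an FTA preferential rate, but origin Fenune is not Bralovia; base rate stands.
The additional-duty order on C-930 targets Seristan, not Fenune; it does not apply.
Duty = £47,748.00 × 20% + 1,730 × £2.92 = £14,601.20.
Total = £3,474.90 + £67,958.91 + £14,601.20 = £86,035.01.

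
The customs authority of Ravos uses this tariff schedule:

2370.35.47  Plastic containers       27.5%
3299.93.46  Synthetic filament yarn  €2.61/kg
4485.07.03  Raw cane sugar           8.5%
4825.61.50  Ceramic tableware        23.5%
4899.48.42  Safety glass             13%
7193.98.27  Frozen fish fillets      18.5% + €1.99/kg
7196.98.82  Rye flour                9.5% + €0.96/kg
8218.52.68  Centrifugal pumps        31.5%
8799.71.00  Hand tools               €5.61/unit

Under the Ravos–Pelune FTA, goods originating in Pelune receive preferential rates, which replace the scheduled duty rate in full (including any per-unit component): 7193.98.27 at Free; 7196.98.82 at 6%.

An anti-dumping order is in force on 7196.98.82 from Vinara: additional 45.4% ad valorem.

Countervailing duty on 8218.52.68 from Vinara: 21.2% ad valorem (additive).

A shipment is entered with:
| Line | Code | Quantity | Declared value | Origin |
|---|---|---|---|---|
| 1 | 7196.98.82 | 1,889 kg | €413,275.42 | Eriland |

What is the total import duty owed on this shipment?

Line 1 (7196.98.82, Eriland, 1,889 kg, €413,275.42):
Base rate for 7196.98.82 is 9.5% + €0.96/kg.
7196.98.82 has an FTA preferential rate, but origin Eriland is not Pelune; base rate stands.
The additional-duty order on 7196.98.82 targets Vinara, not Eriland; it does not apply.
Duty = €413,275.42 × 9.5% + 1,889 × €0.96 = €41,074.60.

€41,074.60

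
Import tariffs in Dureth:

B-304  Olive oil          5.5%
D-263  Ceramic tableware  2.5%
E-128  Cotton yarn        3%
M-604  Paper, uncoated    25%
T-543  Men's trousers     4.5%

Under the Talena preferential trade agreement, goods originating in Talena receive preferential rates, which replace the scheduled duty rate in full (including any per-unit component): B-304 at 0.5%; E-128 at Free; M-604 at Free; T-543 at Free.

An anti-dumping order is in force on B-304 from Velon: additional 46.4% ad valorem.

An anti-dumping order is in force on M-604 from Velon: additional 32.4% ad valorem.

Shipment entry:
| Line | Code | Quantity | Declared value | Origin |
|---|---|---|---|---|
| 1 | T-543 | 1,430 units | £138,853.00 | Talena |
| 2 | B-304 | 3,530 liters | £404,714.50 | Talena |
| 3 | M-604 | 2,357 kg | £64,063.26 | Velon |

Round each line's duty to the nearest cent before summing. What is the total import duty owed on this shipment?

Line 1 (T-543, Talena, 1,430 units, £138,853.00):
Base rate for T-543 is 4.5%.
Origin Talena qualifies under the Dureth–Talena agreement and T-543 is covered: preferential rate Free applies instead.
Duty = £138,853.00 × 0% = £0.00.
Line 2 (B-304, Talena, 3,530 liters, £404,714.50):
Base rate for B-304 is 5.5%.
Origin Talena qualifies under the Dureth–Talena agreement and B-304 is covered: preferential rate 0.5% applies instead.
The additional-duty order on B-304 targets Velon, not Talena; it does not apply.
Duty = £404,714.50 × 0.5% = £2,023.57.
Line 3 (M-604, Velon, 2,357 kg, £64,063.26):
Base rate for M-604 is 25%.
M-604 has an FTA preferential rate, but origin Velon is not Talena; base rate stands.
Additional duty on M-604 from Velon: +32.4%. Applied ad valorem rate: 25% + 32.4% = 57.4%.
Duty = £64,063.26 × 57.4% = £36,772.31.
Total = £0.00 + £2,023.57 + £36,772.31 = £38,795.88.

£38,795.88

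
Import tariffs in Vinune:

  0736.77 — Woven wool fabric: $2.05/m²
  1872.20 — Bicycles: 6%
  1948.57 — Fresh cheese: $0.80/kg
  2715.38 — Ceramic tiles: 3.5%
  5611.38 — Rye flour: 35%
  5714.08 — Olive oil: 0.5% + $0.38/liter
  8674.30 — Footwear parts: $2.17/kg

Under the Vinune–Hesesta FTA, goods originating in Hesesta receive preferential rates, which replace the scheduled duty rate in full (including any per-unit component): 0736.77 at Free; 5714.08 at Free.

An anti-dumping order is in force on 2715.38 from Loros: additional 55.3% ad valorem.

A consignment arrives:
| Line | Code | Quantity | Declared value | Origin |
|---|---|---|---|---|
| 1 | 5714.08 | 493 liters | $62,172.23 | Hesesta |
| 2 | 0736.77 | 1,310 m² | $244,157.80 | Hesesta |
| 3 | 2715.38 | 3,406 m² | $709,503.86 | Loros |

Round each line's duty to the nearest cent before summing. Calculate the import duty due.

$417,188.27

Line 1 (5714.08, Hesesta, 493 liters, $62,172.23):
Base rate for 5714.08 is 0.5% + $0.38/liter.
Origin Hesesta qualifies under the Vinune–Hesesta agreement and 5714.08 is covered: preferential rate Free applies instead.
Duty = $62,172.23 × 0% = $0.00.
Line 2 (0736.77, Hesesta, 1,310 m², $244,157.80):
Base rate for 0736.77 is $2.05/m².
Origin Hesesta qualifies under the Vinune–Hesesta agreement and 0736.77 is covered: preferential rate Free applies instead.
Duty = $244,157.80 × 0% = $0.00.
Line 3 (2715.38, Loros, 3,406 m², $709,503.86):
Base rate for 2715.38 is 3.5%.
Additional duty on 2715.38 from Loros: +55.3%. Applied ad valorem rate: 3.5% + 55.3% = 58.8%.
Duty = $709,503.86 × 58.8% = $417,188.27.
Total = $0.00 + $0.00 + $417,188.27 = $417,188.27.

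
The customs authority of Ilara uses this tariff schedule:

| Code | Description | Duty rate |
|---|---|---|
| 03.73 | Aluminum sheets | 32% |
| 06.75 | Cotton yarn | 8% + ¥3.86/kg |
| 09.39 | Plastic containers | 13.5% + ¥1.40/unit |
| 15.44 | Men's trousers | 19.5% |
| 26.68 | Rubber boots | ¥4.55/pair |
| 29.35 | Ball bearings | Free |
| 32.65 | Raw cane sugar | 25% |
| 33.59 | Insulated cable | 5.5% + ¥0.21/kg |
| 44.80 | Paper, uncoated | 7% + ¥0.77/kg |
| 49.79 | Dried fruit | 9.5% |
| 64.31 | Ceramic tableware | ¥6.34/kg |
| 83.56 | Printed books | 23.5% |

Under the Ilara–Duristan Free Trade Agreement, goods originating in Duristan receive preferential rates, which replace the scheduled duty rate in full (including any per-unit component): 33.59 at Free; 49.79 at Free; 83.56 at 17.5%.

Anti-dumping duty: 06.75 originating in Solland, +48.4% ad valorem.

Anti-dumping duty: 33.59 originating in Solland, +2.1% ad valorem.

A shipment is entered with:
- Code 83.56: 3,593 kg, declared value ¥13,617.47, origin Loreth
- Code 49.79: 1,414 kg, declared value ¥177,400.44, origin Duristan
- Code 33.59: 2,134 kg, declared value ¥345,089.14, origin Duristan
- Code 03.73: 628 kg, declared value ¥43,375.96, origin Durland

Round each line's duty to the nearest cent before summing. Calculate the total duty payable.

¥17,080.42

Line 1 (83.56, Loreth, 3,593 kg, ¥13,617.47):
Base rate for 83.56 is 23.5%.
83.56 has an FTA preferential rate, but origin Loreth is not Duristan; base rate stands.
Duty = ¥13,617.47 × 23.5% = ¥3,200.11.
Line 2 (49.79, Duristan, 1,414 kg, ¥177,400.44):
Base rate for 49.79 is 9.5%.
Origin Duristan qualifies under the Ilara–Duristan agreement and 49.79 is covered: preferential rate Free applies instead.
Duty = ¥177,400.44 × 0% = ¥0.00.
Line 3 (33.59, Duristan, 2,134 kg, ¥345,089.14):
Base rate for 33.59 is 5.5% + ¥0.21/kg.
Origin Duristan qualifies under the Ilara–Duristan agreement and 33.59 is covered: preferential rate Free applies instead.
The additional-duty order on 33.59 targets Solland, not Duristan; it does not apply.
Duty = ¥345,089.14 × 0% = ¥0.00.
Line 4 (03.73, Durland, 628 kg, ¥43,375.96):
Base rate for 03.73 is 32%.
Duty = ¥43,375.96 × 32% = ¥13,880.31.
Total = ¥3,200.11 + ¥0.00 + ¥0.00 + ¥13,880.31 = ¥17,080.42.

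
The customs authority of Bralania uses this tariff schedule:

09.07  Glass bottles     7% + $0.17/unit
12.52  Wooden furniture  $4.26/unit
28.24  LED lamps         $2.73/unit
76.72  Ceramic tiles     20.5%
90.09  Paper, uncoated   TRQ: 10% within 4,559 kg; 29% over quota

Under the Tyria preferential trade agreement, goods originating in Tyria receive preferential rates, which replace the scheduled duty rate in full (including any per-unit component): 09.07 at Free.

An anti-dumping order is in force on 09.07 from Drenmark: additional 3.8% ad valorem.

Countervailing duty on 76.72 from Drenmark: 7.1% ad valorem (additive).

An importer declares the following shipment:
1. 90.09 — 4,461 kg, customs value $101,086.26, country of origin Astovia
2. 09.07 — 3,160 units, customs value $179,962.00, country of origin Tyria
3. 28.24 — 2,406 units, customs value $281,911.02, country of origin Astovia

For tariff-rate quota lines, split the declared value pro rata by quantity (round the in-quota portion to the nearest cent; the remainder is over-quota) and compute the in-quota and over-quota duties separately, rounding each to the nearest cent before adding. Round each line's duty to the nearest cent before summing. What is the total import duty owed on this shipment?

$16,677.01

Line 1 (90.09, Astovia, 4,461 kg, $101,086.26):
Code 90.09 is under a tariff-rate quota (threshold 4,559 kg). Quantity 4,461 kg is within the quota, so the in-quota rate 10% applies to the full value.
Duty = $101,086.26 × 10% = $10,108.63.
Line 2 (09.07, Tyria, 3,160 units, $179,962.00):
Base rate for 09.07 is 7% + $0.17/unit.
Origin Tyria qualifies under the Bralania–Tyria agreement and 09.07 is covered: preferential rate Free applies instead.
The additional-duty order on 09.07 targets Drenmark, not Tyria; it does not apply.
Duty = $179,962.00 × 0% = $0.00.
Line 3 (28.24, Astovia, 2,406 units, $281,911.02):
Base rate for 28.24 is $2.73/unit.
Duty = 2,406 × $2.73 = $6,568.38.
Total = $10,108.63 + $0.00 + $6,568.38 = $16,677.01.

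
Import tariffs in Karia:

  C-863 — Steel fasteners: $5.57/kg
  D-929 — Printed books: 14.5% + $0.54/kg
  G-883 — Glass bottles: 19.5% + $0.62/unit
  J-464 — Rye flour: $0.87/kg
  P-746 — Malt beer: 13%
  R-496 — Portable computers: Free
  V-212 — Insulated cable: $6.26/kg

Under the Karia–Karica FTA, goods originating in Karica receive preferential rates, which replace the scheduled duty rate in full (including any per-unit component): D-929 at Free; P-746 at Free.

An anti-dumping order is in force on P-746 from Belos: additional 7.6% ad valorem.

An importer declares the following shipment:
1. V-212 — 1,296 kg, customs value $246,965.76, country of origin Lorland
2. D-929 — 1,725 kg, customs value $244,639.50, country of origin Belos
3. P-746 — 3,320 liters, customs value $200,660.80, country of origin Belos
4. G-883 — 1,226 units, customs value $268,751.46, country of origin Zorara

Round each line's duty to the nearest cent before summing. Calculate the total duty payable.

Line 1 (V-212, Lorland, 1,296 kg, $246,965.76):
Base rate for V-212 is $6.26/kg.
Duty = 1,296 × $6.26 = $8,112.96.
Line 2 (D-929, Belos, 1,725 kg, $244,639.50):
Base rate for D-929 is 14.5% + $0.54/kg.
D-929 has an FTA preferential rate, but origin Belos is not Karica; base rate stands.
Duty = $244,639.50 × 14.5% + 1,725 × $0.54 = $36,404.23.
Line 3 (P-746, Belos, 3,320 liters, $200,660.80):
Base rate for P-746 is 13%.
P-746 has an FTA preferential rate, but origin Belos is not Karica; base rate stands.
Additional duty on P-746 from Belos: +7.6%. Applied ad valorem rate: 13% + 7.6% = 20.6%.
Duty = $200,660.80 × 20.6% = $41,336.12.
Line 4 (G-883, Zorara, 1,226 units, $268,751.46):
Base rate for G-883 is 19.5% + $0.62/unit.
Duty = $268,751.46 × 19.5% + 1,226 × $0.62 = $53,166.65.
Total = $8,112.96 + $36,404.23 + $41,336.12 + $53,166.65 = $139,019.96.

$139,019.96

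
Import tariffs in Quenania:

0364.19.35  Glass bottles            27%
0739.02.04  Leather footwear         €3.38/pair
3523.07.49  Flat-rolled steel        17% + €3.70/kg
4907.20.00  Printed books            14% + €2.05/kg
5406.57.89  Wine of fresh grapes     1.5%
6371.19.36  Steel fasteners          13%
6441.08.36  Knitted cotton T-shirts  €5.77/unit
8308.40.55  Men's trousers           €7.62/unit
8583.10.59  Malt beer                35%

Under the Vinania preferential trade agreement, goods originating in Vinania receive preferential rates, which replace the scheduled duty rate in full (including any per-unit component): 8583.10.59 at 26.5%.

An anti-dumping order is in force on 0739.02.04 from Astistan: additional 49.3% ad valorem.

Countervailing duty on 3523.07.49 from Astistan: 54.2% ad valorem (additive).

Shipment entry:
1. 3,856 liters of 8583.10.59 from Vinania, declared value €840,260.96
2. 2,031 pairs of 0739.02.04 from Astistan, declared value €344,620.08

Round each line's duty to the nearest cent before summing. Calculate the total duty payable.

€399,431.63

Line 1 (8583.10.59, Vinania, 3,856 liters, €840,260.96):
Base rate for 8583.10.59 is 35%.
Origin Vinania qualifies under the Quenania–Vinania agreement and 8583.10.59 is covered: preferential rate 26.5% applies instead.
Duty = €840,260.96 × 26.5% = €222,669.15.
Line 2 (0739.02.04, Astistan, 2,031 pairs, €344,620.08):
Base rate for 0739.02.04 is €3.38/pair.
Additional duty on 0739.02.04 from Astistan: +49.3% ad valorem. Applied ad valorem rate = 49.3%.
Duty = €344,620.08 × 49.3% + 2,031 × €3.38 = €176,762.48.
Total = €222,669.15 + €176,762.48 = €399,431.63.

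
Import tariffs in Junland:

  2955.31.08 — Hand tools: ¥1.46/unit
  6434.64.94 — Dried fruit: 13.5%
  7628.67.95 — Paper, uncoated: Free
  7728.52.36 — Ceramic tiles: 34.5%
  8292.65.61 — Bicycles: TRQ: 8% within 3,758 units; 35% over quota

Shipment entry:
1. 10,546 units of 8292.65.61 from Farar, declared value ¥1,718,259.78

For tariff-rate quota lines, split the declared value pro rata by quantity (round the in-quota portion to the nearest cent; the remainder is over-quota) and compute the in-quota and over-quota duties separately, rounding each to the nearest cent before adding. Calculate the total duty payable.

¥436,072.37

Line 1 (8292.65.61, Farar, 10,546 units, ¥1,718,259.78):
Code 8292.65.61 is under a tariff-rate quota (threshold 3,758 units). In-quota: 3,758 units at 8%; over-quota: 6,788 units at 35%.
Pro-rata value split: in-quota = ¥1,718,259.78 × 3,758/10,546 = ¥612,290.94; over-quota = ¥1,718,259.78 − ¥612,290.94 = ¥1,105,968.84.
In-quota duty = ¥612,290.94 × 8% = ¥48,983.28. Over-quota duty = ¥1,105,968.84 × 35% = ¥387,089.09.
Line duty = ¥48,983.28 + ¥387,089.09 = ¥436,072.37.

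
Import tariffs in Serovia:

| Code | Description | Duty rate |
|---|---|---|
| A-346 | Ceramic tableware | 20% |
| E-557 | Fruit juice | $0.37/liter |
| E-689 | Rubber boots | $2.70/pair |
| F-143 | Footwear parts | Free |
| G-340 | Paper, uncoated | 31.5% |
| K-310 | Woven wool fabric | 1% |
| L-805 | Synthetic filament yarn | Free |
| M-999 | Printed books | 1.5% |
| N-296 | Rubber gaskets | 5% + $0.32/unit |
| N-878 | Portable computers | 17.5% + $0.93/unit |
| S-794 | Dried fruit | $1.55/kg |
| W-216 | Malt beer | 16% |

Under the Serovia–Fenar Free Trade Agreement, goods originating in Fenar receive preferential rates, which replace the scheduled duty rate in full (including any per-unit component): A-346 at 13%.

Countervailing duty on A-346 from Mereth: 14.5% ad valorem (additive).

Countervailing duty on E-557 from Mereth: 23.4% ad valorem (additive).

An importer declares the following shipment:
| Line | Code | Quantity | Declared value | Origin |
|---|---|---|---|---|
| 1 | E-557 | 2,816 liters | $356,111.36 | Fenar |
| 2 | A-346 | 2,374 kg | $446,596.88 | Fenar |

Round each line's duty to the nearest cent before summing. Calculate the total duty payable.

Line 1 (E-557, Fenar, 2,816 liters, $356,111.36):
Base rate for E-557 is $0.37/liter.
Origin Fenar is the FTA partner but E-557 is not on the preference list; base rate stands.
The additional-duty order on E-557 targets Mereth, not Fenar; it does not apply.
Duty = 2,816 × $0.37 = $1,041.92.
Line 2 (A-346, Fenar, 2,374 kg, $446,596.88):
Base rate for A-346 is 20%.
Origin Fenar qualifies under the Serovia–Fenar agreement and A-346 is covered: preferential rate 13% applies instead.
The additional-duty order on A-346 targets Mereth, not Fenar; it does not apply.
Duty = $446,596.88 × 13% = $58,057.59.
Total = $1,041.92 + $58,057.59 = $59,099.51.

$59,099.51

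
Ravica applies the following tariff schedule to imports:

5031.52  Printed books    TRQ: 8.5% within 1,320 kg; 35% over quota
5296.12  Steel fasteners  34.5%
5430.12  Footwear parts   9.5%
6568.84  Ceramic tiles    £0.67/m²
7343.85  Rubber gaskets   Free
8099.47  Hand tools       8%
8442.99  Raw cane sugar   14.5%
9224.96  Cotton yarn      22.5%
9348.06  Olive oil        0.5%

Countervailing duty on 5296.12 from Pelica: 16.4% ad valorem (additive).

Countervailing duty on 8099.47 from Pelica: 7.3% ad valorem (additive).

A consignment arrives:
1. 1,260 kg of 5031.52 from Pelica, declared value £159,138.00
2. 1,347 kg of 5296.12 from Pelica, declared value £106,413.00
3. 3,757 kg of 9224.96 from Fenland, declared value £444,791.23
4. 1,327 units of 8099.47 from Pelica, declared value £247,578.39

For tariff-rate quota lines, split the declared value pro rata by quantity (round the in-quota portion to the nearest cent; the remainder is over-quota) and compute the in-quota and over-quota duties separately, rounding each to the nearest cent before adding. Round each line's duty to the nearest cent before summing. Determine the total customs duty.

Line 1 (5031.52, Pelica, 1,260 kg, £159,138.00):
Code 5031.52 is under a tariff-rate quota (threshold 1,320 kg). Quantity 1,260 kg is within the quota, so the in-quota rate 8.5% applies to the full value.
Duty = £159,138.00 × 8.5% = £13,526.73.
Line 2 (5296.12, Pelica, 1,347 kg, £106,413.00):
Base rate for 5296.12 is 34.5%.
Additional duty on 5296.12 from Pelica: +16.4%. Applied ad valorem rate: 34.5% + 16.4% = 50.9%.
Duty = £106,413.00 × 50.9% = £54,164.22.
Line 3 (9224.96, Fenland, 3,757 kg, £444,791.23):
Base rate for 9224.96 is 22.5%.
Duty = £444,791.23 × 22.5% = £100,078.03.
Line 4 (8099.47, Pelica, 1,327 units, £247,578.39):
Base rate for 8099.47 is 8%.
Additional duty on 8099.47 from Pelica: +7.3%. Applied ad valorem rate: 8% + 7.3% = 15.3%.
Duty = £247,578.39 × 15.3% = £37,879.49.
Total = £13,526.73 + £54,164.22 + £100,078.03 + £37,879.49 = £205,648.47.

£205,648.47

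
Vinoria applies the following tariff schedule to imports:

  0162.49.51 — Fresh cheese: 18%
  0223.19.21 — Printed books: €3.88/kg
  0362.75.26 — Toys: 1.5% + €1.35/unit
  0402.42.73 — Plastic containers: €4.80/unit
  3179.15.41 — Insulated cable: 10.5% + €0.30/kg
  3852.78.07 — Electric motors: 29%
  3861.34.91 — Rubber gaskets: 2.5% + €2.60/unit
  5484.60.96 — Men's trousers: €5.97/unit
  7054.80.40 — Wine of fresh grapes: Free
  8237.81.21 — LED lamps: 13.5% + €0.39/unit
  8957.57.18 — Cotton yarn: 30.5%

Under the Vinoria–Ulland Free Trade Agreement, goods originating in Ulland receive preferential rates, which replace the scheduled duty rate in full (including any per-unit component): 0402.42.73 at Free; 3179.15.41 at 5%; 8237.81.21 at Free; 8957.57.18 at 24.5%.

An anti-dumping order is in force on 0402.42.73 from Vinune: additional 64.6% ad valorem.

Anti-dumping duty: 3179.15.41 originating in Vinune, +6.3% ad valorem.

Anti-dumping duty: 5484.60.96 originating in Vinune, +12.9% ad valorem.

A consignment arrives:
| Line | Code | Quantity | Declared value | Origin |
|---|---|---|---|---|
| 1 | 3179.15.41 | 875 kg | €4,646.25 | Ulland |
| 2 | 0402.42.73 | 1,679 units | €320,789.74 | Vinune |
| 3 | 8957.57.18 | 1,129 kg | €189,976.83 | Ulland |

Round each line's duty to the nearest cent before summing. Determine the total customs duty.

Line 1 (3179.15.41, Ulland, 875 kg, €4,646.25):
Base rate for 3179.15.41 is 10.5% + €0.30/kg.
Origin Ulland qualifies under the Vinoria–Ulland agreement and 3179.15.41 is covered: preferential rate 5% applies instead.
The additional-duty order on 3179.15.41 targets Vinune, not Ulland; it does not apply.
Duty = €4,646.25 × 5% = €232.31.
Line 2 (0402.42.73, Vinune, 1,679 units, €320,789.74):
Base rate for 0402.42.73 is €4.80/unit.
0402.42.73 has an FTA preferential rate, but origin Vinune is not Ulland; base rate stands.
Additional duty on 0402.42.73 from Vinune: +64.6% ad valorem. Applied ad valorem rate = 64.6%.
Duty = €320,789.74 × 64.6% + 1,679 × €4.80 = €215,289.37.
Line 3 (8957.57.18, Ulland, 1,129 kg, €189,976.83):
Base rate for 8957.57.18 is 30.5%.
Origin Ulland qualifies under the Vinoria–Ulland agreement and 8957.57.18 is covered: preferential rate 24.5% applies instead.
Duty = €189,976.83 × 24.5% = €46,544.32.
Total = €232.31 + €215,289.37 + €46,544.32 = €262,066.00.

€262,066.00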